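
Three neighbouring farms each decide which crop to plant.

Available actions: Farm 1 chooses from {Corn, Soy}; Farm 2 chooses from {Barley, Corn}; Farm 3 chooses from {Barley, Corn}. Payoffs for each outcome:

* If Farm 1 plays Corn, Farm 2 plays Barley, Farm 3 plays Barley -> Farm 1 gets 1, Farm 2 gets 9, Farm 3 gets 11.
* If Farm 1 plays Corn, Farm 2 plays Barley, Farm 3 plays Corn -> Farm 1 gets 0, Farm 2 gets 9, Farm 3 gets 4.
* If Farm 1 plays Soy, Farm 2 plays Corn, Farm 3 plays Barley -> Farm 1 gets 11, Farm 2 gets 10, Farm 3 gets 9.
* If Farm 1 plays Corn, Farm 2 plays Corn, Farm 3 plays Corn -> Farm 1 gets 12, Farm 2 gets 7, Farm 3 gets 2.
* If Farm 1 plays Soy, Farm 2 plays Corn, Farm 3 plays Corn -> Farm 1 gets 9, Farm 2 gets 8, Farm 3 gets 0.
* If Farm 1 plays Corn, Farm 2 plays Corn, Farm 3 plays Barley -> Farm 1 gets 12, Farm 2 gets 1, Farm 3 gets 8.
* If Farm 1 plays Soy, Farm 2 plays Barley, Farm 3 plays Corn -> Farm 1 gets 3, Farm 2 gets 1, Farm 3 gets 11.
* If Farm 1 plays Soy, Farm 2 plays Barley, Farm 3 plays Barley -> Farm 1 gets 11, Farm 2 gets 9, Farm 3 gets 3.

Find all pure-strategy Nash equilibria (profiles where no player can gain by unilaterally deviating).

(Corn, Barley, Barley): Farm 1 can switch to Soy (1 → 11). Not NE.
(Corn, Barley, Corn): Farm 1 can switch to Soy (0 → 3). Not NE.
(Corn, Corn, Barley): Farm 2 can switch to Barley (1 → 9). Not NE.
(Corn, Corn, Corn): Farm 2 can switch to Barley (7 → 9). Not NE.
(Soy, Barley, Barley): Farm 2 can switch to Corn (9 → 10). Not NE.
(Soy, Barley, Corn): Farm 2 can switch to Corn (1 → 8). Not NE.
(Soy, Corn, Barley): Farm 1 can switch to Corn (11 → 12). Not NE.
(Soy, Corn, Corn): Farm 1 can switch to Corn (9 → 12). Not NE.

This game has no pure Nash equilibrium.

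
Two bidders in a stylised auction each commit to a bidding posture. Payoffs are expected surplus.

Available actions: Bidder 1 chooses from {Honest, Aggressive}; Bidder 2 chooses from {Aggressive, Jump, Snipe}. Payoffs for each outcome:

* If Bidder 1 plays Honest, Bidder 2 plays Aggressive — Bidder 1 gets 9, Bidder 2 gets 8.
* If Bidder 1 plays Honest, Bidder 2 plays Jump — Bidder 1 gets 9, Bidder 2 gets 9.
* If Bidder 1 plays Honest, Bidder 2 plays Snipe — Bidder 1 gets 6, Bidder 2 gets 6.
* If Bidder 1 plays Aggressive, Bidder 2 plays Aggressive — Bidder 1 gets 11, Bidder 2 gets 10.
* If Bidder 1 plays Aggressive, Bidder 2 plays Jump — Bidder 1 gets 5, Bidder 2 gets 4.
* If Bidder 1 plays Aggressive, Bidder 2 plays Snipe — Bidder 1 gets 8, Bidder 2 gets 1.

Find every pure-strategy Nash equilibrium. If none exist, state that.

The pure Nash equilibria are (Honest, Jump), (Aggressive, Aggressive).

Bidder 1 against Aggressive: payoffs 9, 11 → best response Aggressive.
Bidder 1 against Jump: payoffs 9, 5 → best response Honest.
Bidder 1 against Snipe: payoffs 6, 8 → best response Aggressive.
Bidder 2 against Honest: payoffs 8, 9, 6 → best response Jump.
Bidder 2 against Aggressive: payoffs 10, 4, 1 → best response Aggressive.
Mutual best responses: (Honest, Jump); (Aggressive, Aggressive).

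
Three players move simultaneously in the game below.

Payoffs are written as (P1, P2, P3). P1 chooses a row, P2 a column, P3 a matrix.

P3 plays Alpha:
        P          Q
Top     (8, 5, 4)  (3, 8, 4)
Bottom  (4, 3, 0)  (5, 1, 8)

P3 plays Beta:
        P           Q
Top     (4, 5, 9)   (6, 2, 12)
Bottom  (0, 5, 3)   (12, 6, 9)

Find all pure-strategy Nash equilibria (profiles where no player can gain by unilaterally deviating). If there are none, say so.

P1 against (P, Alpha): payoffs 8, 4 → best response Top.
P1 against (P, Beta): payoffs 4, 0 → best response Top.
P1 against (Q, Alpha): payoffs 3, 5 → best response Bottom.
P1 against (Q, Beta): payoffs 6, 12 → best response Bottom.
P2 against (Top, Alpha): payoffs 5, 8 → best response Q.
P2 against (Top, Beta): payoffs 5, 2 → best response P.
P2 against (Bottom, Alpha): payoffs 3, 1 → best response P.
P2 against (Bottom, Beta): payoffs 5, 6 → best response Q.
P3 against (Top, P): payoffs 4, 9 → best response Beta.
P3 against (Top, Q): payoffs 4, 12 → best response Beta.
P3 against (Bottom, P): payoffs 0, 3 → best response Beta.
P3 against (Bottom, Q): payoffs 8, 9 → best response Beta.
Mutual best responses: (Top, P, Beta); (Bottom, Q, Beta).

(Top, P, Beta) and (Bottom, Q, Beta)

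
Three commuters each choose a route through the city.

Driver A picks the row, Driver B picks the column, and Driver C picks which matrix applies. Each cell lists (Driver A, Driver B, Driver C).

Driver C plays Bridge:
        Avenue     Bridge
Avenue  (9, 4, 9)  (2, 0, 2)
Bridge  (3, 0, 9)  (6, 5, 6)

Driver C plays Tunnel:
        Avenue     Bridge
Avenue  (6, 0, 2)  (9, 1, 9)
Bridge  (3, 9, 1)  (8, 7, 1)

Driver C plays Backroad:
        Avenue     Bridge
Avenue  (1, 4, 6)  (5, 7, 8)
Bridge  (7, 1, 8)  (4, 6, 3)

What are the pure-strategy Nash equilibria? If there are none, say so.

The pure Nash equilibria are (Avenue, Avenue, Bridge), (Avenue, Bridge, Tunnel), (Bridge, Bridge, Bridge).

(Avenue, Avenue, Bridge): Driver A gets 9, best alternative 3; Driver B gets 4, best alternative 0; Driver C gets 9, best alternative 6. No profitable deviation — NE.
(Avenue, Avenue, Tunnel): Driver B can switch to Bridge (0 → 1). Not NE.
(Avenue, Avenue, Backroad): Driver A can switch to Bridge (1 → 7). Not NE.
(Avenue, Bridge, Bridge): Driver A can switch to Bridge (2 → 6). Not NE.
(Avenue, Bridge, Tunnel): Driver A gets 9, best alternative 8; Driver B gets 1, best alternative 0; Driver C gets 9, best alternative 8. No profitable deviation — NE.
(Avenue, Bridge, Backroad): Driver C can switch to Tunnel (8 → 9). Not NE.
(Bridge, Avenue, Bridge): Driver A can switch to Avenue (3 → 9). Not NE.
(Bridge, Avenue, Tunnel): Driver A can switch to Avenue (3 → 6). Not NE.
(Bridge, Bridge, Bridge): Driver A gets 6, best alternative 2; Driver B gets 5, best alternative 0; Driver C gets 6, best alternative 3. No profitable deviation — NE.
(The remaining 3 profiles each have a profitable deviation by the same check.)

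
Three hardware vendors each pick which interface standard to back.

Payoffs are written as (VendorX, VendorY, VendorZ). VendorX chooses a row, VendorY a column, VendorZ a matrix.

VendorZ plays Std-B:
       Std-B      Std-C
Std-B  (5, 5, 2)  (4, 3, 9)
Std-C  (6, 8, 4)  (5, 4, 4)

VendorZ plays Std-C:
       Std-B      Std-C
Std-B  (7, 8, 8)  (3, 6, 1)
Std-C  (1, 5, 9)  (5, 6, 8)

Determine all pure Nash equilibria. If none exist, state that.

The pure Nash equilibria are (Std-B, Std-B, Std-C); (Std-C, Std-C, Std-C).

(Std-B, Std-B, Std-B): VendorX can switch to Std-C (5 → 6). Not NE.
(Std-B, Std-B, Std-C): VendorX gets 7, best alternative 1; VendorY gets 8, best alternative 6; VendorZ gets 8, best alternative 2. No profitable deviation — NE.
(Std-B, Std-C, Std-B): VendorX can switch to Std-C (4 → 5). Not NE.
(Std-B, Std-C, Std-C): VendorX can switch to Std-C (3 → 5). Not NE.
(Std-C, Std-B, Std-B): VendorZ can switch to Std-C (4 → 9). Not NE.
(Std-C, Std-B, Std-C): VendorX can switch to Std-B (1 → 7). Not NE.
(Std-C, Std-C, Std-B): VendorY can switch to Std-B (4 → 8). Not NE.
(Std-C, Std-C, Std-C): VendorX gets 5, best alternative 3; VendorY gets 6, best alternative 5; VendorZ gets 8, best alternative 4. No profitable deviation — NE.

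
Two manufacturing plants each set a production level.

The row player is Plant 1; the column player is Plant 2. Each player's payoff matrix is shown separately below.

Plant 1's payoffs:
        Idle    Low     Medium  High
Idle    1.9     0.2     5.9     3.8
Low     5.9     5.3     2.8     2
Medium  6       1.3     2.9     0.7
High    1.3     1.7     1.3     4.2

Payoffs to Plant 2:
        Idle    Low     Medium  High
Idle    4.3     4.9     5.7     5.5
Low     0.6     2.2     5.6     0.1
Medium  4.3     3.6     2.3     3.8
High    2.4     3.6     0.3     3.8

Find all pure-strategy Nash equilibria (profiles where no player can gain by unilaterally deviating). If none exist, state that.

(Idle, Idle): Plant 1 can switch to Low (1.9 → 5.9). Not NE.
(Idle, Low): Plant 1 can switch to Low (0.2 → 5.3). Not NE.
(Idle, Medium): Plant 1 gets 5.9, best alternative 2.9; Plant 2 gets 5.7, best alternative 5.5. No profitable deviation — NE.
(Idle, High): Plant 1 can switch to High (3.8 → 4.2). Not NE.
(Low, Idle): Plant 1 can switch to Medium (5.9 → 6). Not NE.
(Low, Low): Plant 2 can switch to Medium (2.2 → 5.6). Not NE.
(Low, Medium): Plant 1 can switch to Idle (2.8 → 5.9). Not NE.
(Low, High): Plant 1 can switch to Idle (2 → 3.8). Not NE.
(Medium, Idle): Plant 1 gets 6, best alternative 5.9; Plant 2 gets 4.3, best alternative 3.8. No profitable deviation — NE.
(Medium, Low): Plant 1 can switch to Low (1.3 → 5.3). Not NE.
(Medium, Medium): Plant 1 can switch to Idle (2.9 → 5.9). Not NE.
(Medium, High): Plant 1 can switch to Idle (0.7 → 3.8). Not NE.
(High, Idle): Plant 1 can switch to Idle (1.3 → 1.9). Not NE.
(High, Low): Plant 1 can switch to Low (1.7 → 5.3). Not NE.
(High, High): Plant 1 gets 4.2, best alternative 3.8; Plant 2 gets 3.8, best alternative 3.6. No profitable deviation — NE.
(The remaining 1 profile has a profitable deviation by the same check.)

(Idle, Medium); (Medium, Idle); (High, High)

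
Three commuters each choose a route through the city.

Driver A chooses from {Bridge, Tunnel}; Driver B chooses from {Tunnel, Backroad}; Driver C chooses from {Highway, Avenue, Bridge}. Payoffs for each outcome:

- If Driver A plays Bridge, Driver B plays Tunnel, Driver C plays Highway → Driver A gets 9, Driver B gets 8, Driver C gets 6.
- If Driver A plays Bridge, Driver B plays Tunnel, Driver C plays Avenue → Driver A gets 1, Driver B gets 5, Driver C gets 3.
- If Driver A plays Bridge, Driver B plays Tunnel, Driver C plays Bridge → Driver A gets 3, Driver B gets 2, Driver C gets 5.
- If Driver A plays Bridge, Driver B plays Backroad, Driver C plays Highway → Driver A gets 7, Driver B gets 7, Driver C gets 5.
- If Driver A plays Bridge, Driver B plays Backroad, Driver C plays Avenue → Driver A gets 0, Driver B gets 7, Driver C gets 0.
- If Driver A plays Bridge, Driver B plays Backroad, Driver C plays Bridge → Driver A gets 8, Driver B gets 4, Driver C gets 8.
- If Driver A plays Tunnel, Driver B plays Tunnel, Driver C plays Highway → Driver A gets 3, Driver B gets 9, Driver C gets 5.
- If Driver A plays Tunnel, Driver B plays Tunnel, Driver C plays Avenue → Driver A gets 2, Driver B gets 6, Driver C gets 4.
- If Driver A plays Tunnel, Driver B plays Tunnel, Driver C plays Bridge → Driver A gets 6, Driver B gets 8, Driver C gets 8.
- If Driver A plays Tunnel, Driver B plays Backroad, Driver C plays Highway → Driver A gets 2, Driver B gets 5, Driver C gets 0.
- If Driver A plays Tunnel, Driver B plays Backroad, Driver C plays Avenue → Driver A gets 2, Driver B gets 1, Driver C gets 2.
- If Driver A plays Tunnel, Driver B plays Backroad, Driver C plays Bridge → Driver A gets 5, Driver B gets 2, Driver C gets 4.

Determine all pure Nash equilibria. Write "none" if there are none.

Driver A against (Tunnel, Highway): payoffs 9, 3 → best response Bridge.
Driver A against (Tunnel, Avenue): payoffs 1, 2 → best response Tunnel.
Driver A against (Tunnel, Bridge): payoffs 3, 6 → best response Tunnel.
Driver A against (Backroad, Highway): payoffs 7, 2 → best response Bridge.
Driver A against (Backroad, Avenue): payoffs 0, 2 → best response Tunnel.
Driver A against (Backroad, Bridge): payoffs 8, 5 → best response Bridge.
Driver B against (Bridge, Highway): payoffs 8, 7 → best response Tunnel.
Driver B against (Bridge, Avenue): payoffs 5, 7 → best response Backroad.
Driver B against (Bridge, Bridge): payoffs 2, 4 → best response Backroad.
Driver B against (Tunnel, Highway): payoffs 9, 5 → best response Tunnel.
Driver B against (Tunnel, Avenue): payoffs 6, 1 → best response Tunnel.
Driver B against (Tunnel, Bridge): payoffs 8, 2 → best response Tunnel.
Driver C against (Bridge, Tunnel): payoffs 6, 3, 5 → best response Highway.
Driver C against (Bridge, Backroad): payoffs 5, 0, 8 → best response Bridge.
Driver C against (Tunnel, Tunnel): payoffs 5, 4, 8 → best response Bridge.
Driver C against (Tunnel, Backroad): payoffs 0, 2, 4 → best response Bridge.
Mutual best responses: (Bridge, Tunnel, Highway); (Bridge, Backroad, Bridge); (Tunnel, Tunnel, Bridge).

The pure Nash equilibria are (Bridge, Tunnel, Highway) and (Bridge, Backroad, Bridge) and (Tunnel, Tunnel, Bridge).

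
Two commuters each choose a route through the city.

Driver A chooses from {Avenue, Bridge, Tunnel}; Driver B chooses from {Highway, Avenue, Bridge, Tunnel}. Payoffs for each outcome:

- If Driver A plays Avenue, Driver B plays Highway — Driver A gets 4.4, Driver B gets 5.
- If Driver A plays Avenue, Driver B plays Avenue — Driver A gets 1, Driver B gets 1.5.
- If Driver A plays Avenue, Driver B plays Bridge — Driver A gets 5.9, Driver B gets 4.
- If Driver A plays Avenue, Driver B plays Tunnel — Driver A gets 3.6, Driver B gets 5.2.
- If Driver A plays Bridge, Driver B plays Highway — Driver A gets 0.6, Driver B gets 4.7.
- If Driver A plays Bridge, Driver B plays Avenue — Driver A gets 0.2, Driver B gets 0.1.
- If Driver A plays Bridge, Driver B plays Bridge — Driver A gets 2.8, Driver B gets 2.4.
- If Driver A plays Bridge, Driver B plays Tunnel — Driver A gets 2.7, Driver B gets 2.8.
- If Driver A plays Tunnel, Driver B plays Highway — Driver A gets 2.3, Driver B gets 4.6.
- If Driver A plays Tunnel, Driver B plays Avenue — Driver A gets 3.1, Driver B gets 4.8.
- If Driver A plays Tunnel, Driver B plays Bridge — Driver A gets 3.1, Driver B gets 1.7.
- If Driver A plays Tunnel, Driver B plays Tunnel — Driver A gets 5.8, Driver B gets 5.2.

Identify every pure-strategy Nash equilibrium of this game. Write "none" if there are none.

Mark each player's best response to every combination of opponents' strategies; a profile where every player is best-responding is a pure Nash equilibrium.
Driver A against Highway: payoffs 4.4, 0.6, 2.3 → best response Avenue.
Driver A against Avenue: payoffs 1, 0.2, 3.1 → best response Tunnel.
Driver A against Bridge: payoffs 5.9, 2.8, 3.1 → best response Avenue.
Driver A against Tunnel: payoffs 3.6, 2.7, 5.8 → best response Tunnel.
Driver B against Avenue: payoffs 5, 1.5, 4, 5.2 → best response Tunnel.
Driver B against Bridge: payoffs 4.7, 0.1, 2.4, 2.8 → best response Highway.
Driver B against Tunnel: payoffs 4.6, 4.8, 1.7, 5.2 → best response Tunnel.
Mutual best responses: (Tunnel, Tunnel).

(Tunnel, Tunnel)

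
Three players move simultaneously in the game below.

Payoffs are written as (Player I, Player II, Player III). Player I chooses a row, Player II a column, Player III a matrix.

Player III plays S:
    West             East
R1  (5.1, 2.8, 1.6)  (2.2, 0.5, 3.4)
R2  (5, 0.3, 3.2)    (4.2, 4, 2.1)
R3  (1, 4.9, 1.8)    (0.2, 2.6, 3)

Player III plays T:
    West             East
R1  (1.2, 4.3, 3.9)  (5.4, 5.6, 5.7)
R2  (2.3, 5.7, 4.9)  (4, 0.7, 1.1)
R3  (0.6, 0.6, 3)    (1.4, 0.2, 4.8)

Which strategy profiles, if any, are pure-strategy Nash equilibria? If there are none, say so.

(R1, East, T) and (R2, West, T) and (R2, East, S)

Player I against (West, S): payoffs 5.1, 5, 1 → best response R1.
Player I against (West, T): payoffs 1.2, 2.3, 0.6 → best response R2.
Player I against (East, S): payoffs 2.2, 4.2, 0.2 → best response R2.
Player I against (East, T): payoffs 5.4, 4, 1.4 → best response R1.
Player II against (R1, S): payoffs 2.8, 0.5 → best response West.
Player II against (R1, T): payoffs 4.3, 5.6 → best response East.
Player II against (R2, S): payoffs 0.3, 4 → best response East.
Player II against (R2, T): payoffs 5.7, 0.7 → best response West.
Player II against (R3, S): payoffs 4.9, 2.6 → best response West.
Player II against (R3, T): payoffs 0.6, 0.2 → best response West.
Player III against (R1, West): payoffs 1.6, 3.9 → best response T.
Player III against (R1, East): payoffs 3.4, 5.7 → best response T.
Player III against (R2, West): payoffs 3.2, 4.9 → best response T.
Player III against (R2, East): payoffs 2.1, 1.1 → best response S.
Player III against (R3, West): payoffs 1.8, 3 → best response T.
Player III against (R3, East): payoffs 3, 4.8 → best response T.
Mutual best responses: (R1, East, T); (R2, West, T); (R2, East, S).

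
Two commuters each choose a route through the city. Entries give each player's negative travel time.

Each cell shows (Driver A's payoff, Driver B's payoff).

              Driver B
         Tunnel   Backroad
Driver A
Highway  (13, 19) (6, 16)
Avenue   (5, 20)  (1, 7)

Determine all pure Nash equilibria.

The unique pure-strategy Nash equilibrium is (Highway, Tunnel).

Check each profile: it is a Nash equilibrium iff no player can strictly gain by switching unilaterally.
(Highway, Tunnel): Driver A gets 13, best alternative 5; Driver B gets 19, best alternative 16. No profitable deviation — NE.
(Highway, Backroad): Driver B can switch to Tunnel (16 → 19). Not NE.
(Avenue, Tunnel): Driver A can switch to Highway (5 → 13). Not NE.
(Avenue, Backroad): Driver A can switch to Highway (1 → 6). Not NE.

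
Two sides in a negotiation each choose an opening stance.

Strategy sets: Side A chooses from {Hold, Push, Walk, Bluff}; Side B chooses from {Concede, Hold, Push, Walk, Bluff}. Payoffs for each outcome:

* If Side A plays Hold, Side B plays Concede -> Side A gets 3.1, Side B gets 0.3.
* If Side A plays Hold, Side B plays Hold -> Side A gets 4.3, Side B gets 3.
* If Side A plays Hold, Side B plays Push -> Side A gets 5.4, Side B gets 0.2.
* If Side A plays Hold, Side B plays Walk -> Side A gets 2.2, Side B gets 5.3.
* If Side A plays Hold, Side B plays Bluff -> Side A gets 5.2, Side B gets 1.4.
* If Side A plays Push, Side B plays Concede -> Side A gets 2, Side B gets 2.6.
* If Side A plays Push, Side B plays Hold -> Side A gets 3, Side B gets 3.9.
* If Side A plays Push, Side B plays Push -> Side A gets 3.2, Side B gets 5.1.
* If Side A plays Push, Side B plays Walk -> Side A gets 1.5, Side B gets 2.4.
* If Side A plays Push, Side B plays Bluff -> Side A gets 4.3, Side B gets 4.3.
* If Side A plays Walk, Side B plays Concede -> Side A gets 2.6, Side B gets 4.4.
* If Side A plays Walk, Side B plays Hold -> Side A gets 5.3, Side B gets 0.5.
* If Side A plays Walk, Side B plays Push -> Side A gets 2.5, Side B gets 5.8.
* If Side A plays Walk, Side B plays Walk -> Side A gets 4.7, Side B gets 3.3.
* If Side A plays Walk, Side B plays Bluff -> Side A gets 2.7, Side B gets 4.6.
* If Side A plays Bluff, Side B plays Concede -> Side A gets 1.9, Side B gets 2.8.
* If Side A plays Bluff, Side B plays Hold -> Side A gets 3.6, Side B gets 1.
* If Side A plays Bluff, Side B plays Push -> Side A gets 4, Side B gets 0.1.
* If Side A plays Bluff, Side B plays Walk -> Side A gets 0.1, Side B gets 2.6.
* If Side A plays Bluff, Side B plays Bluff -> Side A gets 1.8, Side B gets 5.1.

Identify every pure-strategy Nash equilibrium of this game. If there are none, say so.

This game has no pure Nash equilibrium.

Side A against Concede: payoffs 3.1, 2, 2.6, 1.9 → best response Hold.
Side A against Hold: payoffs 4.3, 3, 5.3, 3.6 → best response Walk.
Side A against Push: payoffs 5.4, 3.2, 2.5, 4 → best response Hold.
Side A against Walk: payoffs 2.2, 1.5, 4.7, 0.1 → best response Walk.
Side A against Bluff: payoffs 5.2, 4.3, 2.7, 1.8 → best response Hold.
Side B against Hold: payoffs 0.3, 3, 0.2, 5.3, 1.4 → best response Walk.
Side B against Push: payoffs 2.6, 3.9, 5.1, 2.4, 4.3 → best response Push.
Side B against Walk: payoffs 4.4, 0.5, 5.8, 3.3, 4.6 → best response Push.
Side B against Bluff: payoffs 2.8, 1, 0.1, 2.6, 5.1 → best response Bluff.
No profile is a mutual best response for all players.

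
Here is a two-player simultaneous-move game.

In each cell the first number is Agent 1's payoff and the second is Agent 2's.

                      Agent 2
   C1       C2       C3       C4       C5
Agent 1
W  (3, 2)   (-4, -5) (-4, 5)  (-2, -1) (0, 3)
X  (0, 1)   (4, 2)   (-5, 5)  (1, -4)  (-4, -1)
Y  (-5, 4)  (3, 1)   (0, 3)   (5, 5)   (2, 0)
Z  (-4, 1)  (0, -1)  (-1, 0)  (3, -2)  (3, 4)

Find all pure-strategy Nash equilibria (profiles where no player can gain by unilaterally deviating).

The pure Nash equilibria are (Y, C4); (Z, C5).

Agent 1 against C1: payoffs 3, 0, -5, -4 → best response W.
Agent 1 against C2: payoffs -4, 4, 3, 0 → best response X.
Agent 1 against C3: payoffs -4, -5, 0, -1 → best response Y.
Agent 1 against C4: payoffs -2, 1, 5, 3 → best response Y.
Agent 1 against C5: payoffs 0, -4, 2, 3 → best response Z.
Agent 2 against W: payoffs 2, -5, 5, -1, 3 → best response C3.
Agent 2 against X: payoffs 1, 2, 5, -4, -1 → best response C3.
Agent 2 against Y: payoffs 4, 1, 3, 5, 0 → best response C4.
Agent 2 against Z: payoffs 1, -1, 0, -2, 4 → best response C5.
Mutual best responses: (Y, C4); (Z, C5).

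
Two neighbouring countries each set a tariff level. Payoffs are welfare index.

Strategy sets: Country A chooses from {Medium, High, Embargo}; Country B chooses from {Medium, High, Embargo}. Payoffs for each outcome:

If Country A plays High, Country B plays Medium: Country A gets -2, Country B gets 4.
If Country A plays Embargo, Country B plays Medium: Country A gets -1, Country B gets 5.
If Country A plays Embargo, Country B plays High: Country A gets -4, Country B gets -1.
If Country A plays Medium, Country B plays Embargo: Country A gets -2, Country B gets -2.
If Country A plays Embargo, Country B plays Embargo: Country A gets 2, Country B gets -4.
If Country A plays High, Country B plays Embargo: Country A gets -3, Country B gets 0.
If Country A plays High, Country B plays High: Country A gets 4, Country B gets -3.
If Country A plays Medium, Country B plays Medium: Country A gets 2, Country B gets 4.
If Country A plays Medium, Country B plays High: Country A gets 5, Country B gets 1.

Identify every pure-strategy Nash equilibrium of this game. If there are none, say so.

The unique pure-strategy Nash equilibrium is (Medium, Medium).

Country A against Medium: payoffs 2, -2, -1 → best response Medium.
Country A against High: payoffs 5, 4, -4 → best response Medium.
Country A against Embargo: payoffs -2, -3, 2 → best response Embargo.
Country B against Medium: payoffs 4, 1, -2 → best response Medium.
Country B against High: payoffs 4, -3, 0 → best response Medium.
Country B against Embargo: payoffs 5, -1, -4 → best response Medium.
Mutual best responses: (Medium, Medium).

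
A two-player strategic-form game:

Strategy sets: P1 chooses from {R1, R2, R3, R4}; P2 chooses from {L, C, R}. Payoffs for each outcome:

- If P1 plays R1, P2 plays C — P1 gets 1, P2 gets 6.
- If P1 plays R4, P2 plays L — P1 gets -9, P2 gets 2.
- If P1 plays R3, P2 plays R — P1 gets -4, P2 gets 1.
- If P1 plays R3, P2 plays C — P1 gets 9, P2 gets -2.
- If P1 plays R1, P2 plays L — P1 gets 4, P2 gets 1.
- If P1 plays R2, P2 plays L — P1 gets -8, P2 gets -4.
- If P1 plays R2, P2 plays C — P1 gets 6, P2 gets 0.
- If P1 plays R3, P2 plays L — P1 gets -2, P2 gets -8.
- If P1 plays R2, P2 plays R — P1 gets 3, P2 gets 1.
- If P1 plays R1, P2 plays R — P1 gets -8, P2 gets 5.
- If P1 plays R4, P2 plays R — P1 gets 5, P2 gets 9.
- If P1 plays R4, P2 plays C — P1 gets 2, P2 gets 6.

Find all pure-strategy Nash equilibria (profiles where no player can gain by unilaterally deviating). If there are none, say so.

The unique pure-strategy Nash equilibrium is (R4, R).

P1 against L: payoffs 4, -8, -2, -9 → best response R1.
P1 against C: payoffs 1, 6, 9, 2 → best response R3.
P1 against R: payoffs -8, 3, -4, 5 → best response R4.
P2 against R1: payoffs 1, 6, 5 → best response C.
P2 against R2: payoffs -4, 0, 1 → best response R.
P2 against R3: payoffs -8, -2, 1 → best response R.
P2 against R4: payoffs 2, 6, 9 → best response R.
Mutual best responses: (R4, R).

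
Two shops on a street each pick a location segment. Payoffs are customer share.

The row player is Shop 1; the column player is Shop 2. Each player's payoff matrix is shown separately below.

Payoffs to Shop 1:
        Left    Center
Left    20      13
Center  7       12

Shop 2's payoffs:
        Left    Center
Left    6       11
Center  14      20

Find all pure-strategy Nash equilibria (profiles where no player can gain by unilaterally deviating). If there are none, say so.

(Left, Left): Shop 2 can switch to Center (6 → 11). Not NE.
(Left, Center): Shop 1 gets 13, best alternative 12; Shop 2 gets 11, best alternative 6. No profitable deviation — NE.
(Center, Left): Shop 1 can switch to Left (7 → 20). Not NE.
(Center, Center): Shop 1 can switch to Left (12 → 13). Not NE.

The unique pure-strategy Nash equilibrium is (Left, Center).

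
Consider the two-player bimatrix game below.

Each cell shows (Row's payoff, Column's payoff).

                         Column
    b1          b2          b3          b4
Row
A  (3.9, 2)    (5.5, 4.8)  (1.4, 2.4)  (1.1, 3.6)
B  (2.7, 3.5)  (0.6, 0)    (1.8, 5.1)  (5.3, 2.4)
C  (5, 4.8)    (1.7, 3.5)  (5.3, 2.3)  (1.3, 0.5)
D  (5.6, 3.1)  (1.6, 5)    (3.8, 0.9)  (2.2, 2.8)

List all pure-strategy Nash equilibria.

Row against b1: payoffs 3.9, 2.7, 5, 5.6 → best response D.
Row against b2: payoffs 5.5, 0.6, 1.7, 1.6 → best response A.
Row against b3: payoffs 1.4, 1.8, 5.3, 3.8 → best response C.
Row against b4: payoffs 1.1, 5.3, 1.3, 2.2 → best response B.
Column against A: payoffs 2, 4.8, 2.4, 3.6 → best response b2.
Column against B: payoffs 3.5, 0, 5.1, 2.4 → best response b3.
Column against C: payoffs 4.8, 3.5, 2.3, 0.5 → best response b1.
Column against D: payoffs 3.1, 5, 0.9, 2.8 → best response b2.
Mutual best responses: (A, b2).

(A, b2)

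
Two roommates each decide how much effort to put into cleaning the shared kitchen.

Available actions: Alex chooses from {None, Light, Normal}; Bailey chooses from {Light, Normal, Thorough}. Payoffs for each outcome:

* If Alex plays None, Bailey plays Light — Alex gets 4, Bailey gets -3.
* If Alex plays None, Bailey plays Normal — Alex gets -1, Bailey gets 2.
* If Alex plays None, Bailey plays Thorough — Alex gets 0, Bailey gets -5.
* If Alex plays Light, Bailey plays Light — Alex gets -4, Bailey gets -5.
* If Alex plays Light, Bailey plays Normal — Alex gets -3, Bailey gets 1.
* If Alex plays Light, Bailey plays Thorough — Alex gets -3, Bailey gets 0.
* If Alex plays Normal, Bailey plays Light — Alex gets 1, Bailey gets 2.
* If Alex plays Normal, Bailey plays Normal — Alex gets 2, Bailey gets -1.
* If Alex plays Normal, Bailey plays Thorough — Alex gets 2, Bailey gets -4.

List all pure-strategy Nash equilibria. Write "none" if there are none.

none

(None, Light): Bailey can switch to Normal (-3 → 2). Not NE.
(None, Normal): Alex can switch to Normal (-1 → 2). Not NE.
(None, Thorough): Alex can switch to Normal (0 → 2). Not NE.
(Light, Light): Alex can switch to None (-4 → 4). Not NE.
(Light, Normal): Alex can switch to None (-3 → -1). Not NE.
(Light, Thorough): Alex can switch to None (-3 → 0). Not NE.
(Normal, Light): Alex can switch to None (1 → 4). Not NE.
(Normal, Normal): Bailey can switch to Light (-1 → 2). Not NE.
(Normal, Thorough): Bailey can switch to Light (-4 → 2). Not NE.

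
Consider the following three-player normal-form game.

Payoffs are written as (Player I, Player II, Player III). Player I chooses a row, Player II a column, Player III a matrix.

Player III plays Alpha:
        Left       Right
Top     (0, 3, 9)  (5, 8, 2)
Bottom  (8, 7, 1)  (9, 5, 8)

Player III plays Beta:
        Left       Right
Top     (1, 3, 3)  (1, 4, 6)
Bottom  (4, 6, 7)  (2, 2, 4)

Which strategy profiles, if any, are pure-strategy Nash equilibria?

Pure NE: (Bottom, Left, Beta)

(Top, Left, Alpha): Player I can switch to Bottom (0 → 8). Not NE.
(Top, Left, Beta): Player I can switch to Bottom (1 → 4). Not NE.
(Top, Right, Alpha): Player I can switch to Bottom (5 → 9). Not NE.
(Top, Right, Beta): Player I can switch to Bottom (1 → 2). Not NE.
(Bottom, Left, Alpha): Player III can switch to Beta (1 → 7). Not NE.
(Bottom, Left, Beta): Player I gets 4, best alternative 1; Player II gets 6, best alternative 2; Player III gets 7, best alternative 1. No profitable deviation — NE.
(Bottom, Right, Alpha): Player II can switch to Left (5 → 7). Not NE.
(The remaining 1 profile has a profitable deviation by the same check.)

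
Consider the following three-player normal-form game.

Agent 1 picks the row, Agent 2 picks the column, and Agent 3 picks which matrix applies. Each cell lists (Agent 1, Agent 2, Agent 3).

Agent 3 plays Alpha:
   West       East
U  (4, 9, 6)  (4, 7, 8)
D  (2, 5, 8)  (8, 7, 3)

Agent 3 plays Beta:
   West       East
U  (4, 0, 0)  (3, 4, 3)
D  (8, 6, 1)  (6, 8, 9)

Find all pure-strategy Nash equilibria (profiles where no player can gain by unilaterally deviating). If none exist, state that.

Agent 1 against (West, Alpha): payoffs 4, 2 → best response U.
Agent 1 against (West, Beta): payoffs 4, 8 → best response D.
Agent 1 against (East, Alpha): payoffs 4, 8 → best response D.
Agent 1 against (East, Beta): payoffs 3, 6 → best response D.
Agent 2 against (U, Alpha): payoffs 9, 7 → best response West.
Agent 2 against (U, Beta): payoffs 0, 4 → best response East.
Agent 2 against (D, Alpha): payoffs 5, 7 → best response East.
Agent 2 against (D, Beta): payoffs 6, 8 → best response East.
Agent 3 against (U, West): payoffs 6, 0 → best response Alpha.
Agent 3 against (U, East): payoffs 8, 3 → best response Alpha.
Agent 3 against (D, West): payoffs 8, 1 → best response Alpha.
Agent 3 against (D, East): payoffs 3, 9 → best response Beta.
Mutual best responses: (U, West, Alpha); (D, East, Beta).

(U, West, Alpha) and (D, East, Beta)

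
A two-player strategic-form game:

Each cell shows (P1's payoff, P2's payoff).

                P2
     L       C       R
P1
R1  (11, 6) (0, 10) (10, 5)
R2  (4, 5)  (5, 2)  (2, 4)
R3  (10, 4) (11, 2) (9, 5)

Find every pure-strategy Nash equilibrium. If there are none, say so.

(R1, L): P2 can switch to C (6 → 10). Not NE.
(R1, C): P1 can switch to R2 (0 → 5). Not NE.
(R1, R): P2 can switch to L (5 → 6). Not NE.
(R2, L): P1 can switch to R1 (4 → 11). Not NE.
(R2, C): P1 can switch to R3 (5 → 11). Not NE.
(R2, R): P1 can switch to R1 (2 → 10). Not NE.
(The remaining 3 profiles each have a profitable deviation by the same check.)

No pure-strategy Nash equilibrium.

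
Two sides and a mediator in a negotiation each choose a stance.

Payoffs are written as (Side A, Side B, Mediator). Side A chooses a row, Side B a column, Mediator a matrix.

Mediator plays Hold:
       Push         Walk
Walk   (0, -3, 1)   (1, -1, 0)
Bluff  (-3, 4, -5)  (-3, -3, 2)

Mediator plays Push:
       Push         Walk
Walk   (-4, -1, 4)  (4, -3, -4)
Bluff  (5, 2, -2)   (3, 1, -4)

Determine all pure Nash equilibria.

Side A against (Push, Hold): payoffs 0, -3 → best response Walk.
Side A against (Push, Push): payoffs -4, 5 → best response Bluff.
Side A against (Walk, Hold): payoffs 1, -3 → best response Walk.
Side A against (Walk, Push): payoffs 4, 3 → best response Walk.
Side B against (Walk, Hold): payoffs -3, -1 → best response Walk.
Side B against (Walk, Push): payoffs -1, -3 → best response Push.
Side B against (Bluff, Hold): payoffs 4, -3 → best response Push.
Side B against (Bluff, Push): payoffs 2, 1 → best response Push.
Mediator against (Walk, Push): payoffs 1, 4 → best response Push.
Mediator against (Walk, Walk): payoffs 0, -4 → best response Hold.
Mediator against (Bluff, Push): payoffs -5, -2 → best response Push.
Mediator against (Bluff, Walk): payoffs 2, -4 → best response Hold.
Mutual best responses: (Walk, Walk, Hold); (Bluff, Push, Push).

Pure-strategy Nash equilibria: (Walk, Walk, Hold) and (Bluff, Push, Push)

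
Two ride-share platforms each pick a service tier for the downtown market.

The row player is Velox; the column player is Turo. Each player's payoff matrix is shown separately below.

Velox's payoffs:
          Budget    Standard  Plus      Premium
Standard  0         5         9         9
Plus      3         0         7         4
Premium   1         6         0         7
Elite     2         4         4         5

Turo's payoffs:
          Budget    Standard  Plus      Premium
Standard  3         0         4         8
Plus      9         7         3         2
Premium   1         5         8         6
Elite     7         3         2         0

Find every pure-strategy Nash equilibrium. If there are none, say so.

(Standard, Budget): Velox can switch to Plus (0 → 3). Not NE.
(Standard, Standard): Velox can switch to Premium (5 → 6). Not NE.
(Standard, Plus): Turo can switch to Premium (4 → 8). Not NE.
(Standard, Premium): Velox gets 9, best alternative 7; Turo gets 8, best alternative 4. No profitable deviation — NE.
(Plus, Budget): Velox gets 3, best alternative 2; Turo gets 9, best alternative 7. No profitable deviation — NE.
(Plus, Standard): Velox can switch to Standard (0 → 5). Not NE.
(Plus, Plus): Velox can switch to Standard (7 → 9). Not NE.
(Plus, Premium): Velox can switch to Standard (4 → 9). Not NE.
(Premium, Budget): Velox can switch to Plus (1 → 3). Not NE.
(Premium, Standard): Turo can switch to Plus (5 → 8). Not NE.
(Premium, Plus): Velox can switch to Standard (0 → 9). Not NE.
(Premium, Premium): Velox can switch to Standard (7 → 9). Not NE.
(Elite, Budget): Velox can switch to Plus (2 → 3). Not NE.
(Elite, Standard): Velox can switch to Standard (4 → 5). Not NE.
(The remaining 2 profiles each have a profitable deviation by the same check.)

The pure Nash equilibria are (Standard, Premium), (Plus, Budget).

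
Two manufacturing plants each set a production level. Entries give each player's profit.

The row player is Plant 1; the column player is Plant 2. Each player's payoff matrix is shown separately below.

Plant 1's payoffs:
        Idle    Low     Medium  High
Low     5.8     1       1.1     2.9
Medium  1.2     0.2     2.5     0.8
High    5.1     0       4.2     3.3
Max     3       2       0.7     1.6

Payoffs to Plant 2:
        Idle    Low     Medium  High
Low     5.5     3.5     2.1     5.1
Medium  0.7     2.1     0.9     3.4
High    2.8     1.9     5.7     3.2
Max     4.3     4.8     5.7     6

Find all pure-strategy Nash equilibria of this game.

Mark each player's best response to every combination of opponents' strategies; a profile where every player is best-responding is a pure Nash equilibrium.
Plant 1 against Idle: payoffs 5.8, 1.2, 5.1, 3 → best response Low.
Plant 1 against Low: payoffs 1, 0.2, 0, 2 → best response Max.
Plant 1 against Medium: payoffs 1.1, 2.5, 4.2, 0.7 → best response High.
Plant 1 against High: payoffs 2.9, 0.8, 3.3, 1.6 → best response High.
Plant 2 against Low: payoffs 5.5, 3.5, 2.1, 5.1 → best response Idle.
Plant 2 against Medium: payoffs 0.7, 2.1, 0.9, 3.4 → best response High.
Plant 2 against High: payoffs 2.8, 1.9, 5.7, 3.2 → best response Medium.
Plant 2 against Max: payoffs 4.3, 4.8, 5.7, 6 → best response High.
Mutual best responses: (Low, Idle); (High, Medium).

The pure Nash equilibria are (Low, Idle) and (High, Medium).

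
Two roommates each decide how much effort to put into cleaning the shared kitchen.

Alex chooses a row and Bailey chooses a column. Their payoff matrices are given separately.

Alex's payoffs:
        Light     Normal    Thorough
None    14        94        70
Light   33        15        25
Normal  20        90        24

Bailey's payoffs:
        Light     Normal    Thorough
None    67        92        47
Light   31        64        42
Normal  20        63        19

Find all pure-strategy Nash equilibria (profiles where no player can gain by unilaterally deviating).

Pure NE: (None, Normal)

(None, Light): Alex can switch to Light (14 → 33). Not NE.
(None, Normal): Alex gets 94, best alternative 90; Bailey gets 92, best alternative 67. No profitable deviation — NE.
(None, Thorough): Bailey can switch to Light (47 → 67). Not NE.
(Light, Light): Bailey can switch to Normal (31 → 64). Not NE.
(Light, Normal): Alex can switch to None (15 → 94). Not NE.
(Light, Thorough): Alex can switch to None (25 → 70). Not NE.
(Normal, Light): Alex can switch to Light (20 → 33). Not NE.
(Normal, Normal): Alex can switch to None (90 → 94). Not NE.
(Normal, Thorough): Alex can switch to None (24 → 70). Not NE.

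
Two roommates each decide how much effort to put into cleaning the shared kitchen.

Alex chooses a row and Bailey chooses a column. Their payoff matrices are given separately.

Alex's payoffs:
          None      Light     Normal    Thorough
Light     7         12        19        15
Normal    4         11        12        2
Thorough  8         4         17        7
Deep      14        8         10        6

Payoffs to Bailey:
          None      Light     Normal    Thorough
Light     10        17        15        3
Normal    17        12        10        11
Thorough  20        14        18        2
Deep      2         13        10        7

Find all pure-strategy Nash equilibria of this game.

Pure NE: (Light, Light)

(Light, None): Alex can switch to Thorough (7 → 8). Not NE.
(Light, Light): Alex gets 12, best alternative 11; Bailey gets 17, best alternative 15. No profitable deviation — NE.
(Light, Normal): Bailey can switch to Light (15 → 17). Not NE.
(Light, Thorough): Bailey can switch to None (3 → 10). Not NE.
(Normal, None): Alex can switch to Light (4 → 7). Not NE.
(Normal, Light): Alex can switch to Light (11 → 12). Not NE.
(Normal, Normal): Alex can switch to Light (12 → 19). Not NE.
(Normal, Thorough): Alex can switch to Light (2 → 15). Not NE.
(Thorough, None): Alex can switch to Deep (8 → 14). Not NE.
(Thorough, Light): Alex can switch to Light (4 → 12). Not NE.
(Thorough, Normal): Alex can switch to Light (17 → 19). Not NE.
(The remaining 5 profiles each have a profitable deviation by the same check.)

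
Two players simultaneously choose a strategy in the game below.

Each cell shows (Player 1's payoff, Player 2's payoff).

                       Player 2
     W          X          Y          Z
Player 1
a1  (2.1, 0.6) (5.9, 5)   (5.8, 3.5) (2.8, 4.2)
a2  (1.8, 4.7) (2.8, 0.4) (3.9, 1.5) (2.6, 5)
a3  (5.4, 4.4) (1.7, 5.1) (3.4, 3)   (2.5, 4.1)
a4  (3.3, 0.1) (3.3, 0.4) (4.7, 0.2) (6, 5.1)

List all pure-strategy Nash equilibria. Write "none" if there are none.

Pure-strategy Nash equilibria: (a1, X) and (a4, Z)

For each strategy profile, look for a profitable unilateral deviation.
(a1, W): Player 1 can switch to a3 (2.1 → 5.4). Not NE.
(a1, X): Player 1 gets 5.9, best alternative 3.3; Player 2 gets 5, best alternative 4.2. No profitable deviation — NE.
(a1, Y): Player 2 can switch to X (3.5 → 5). Not NE.
(a1, Z): Player 1 can switch to a4 (2.8 → 6). Not NE.
(a2, W): Player 1 can switch to a1 (1.8 → 2.1). Not NE.
(a2, X): Player 1 can switch to a1 (2.8 → 5.9). Not NE.
(a2, Y): Player 1 can switch to a1 (3.9 → 5.8). Not NE.
(a2, Z): Player 1 can switch to a1 (2.6 → 2.8). Not NE.
(a3, W): Player 2 can switch to X (4.4 → 5.1). Not NE.
(a3, X): Player 1 can switch to a1 (1.7 → 5.9). Not NE.
(a3, Y): Player 1 can switch to a1 (3.4 → 5.8). Not NE.
(a4, Z): Player 1 gets 6, best alternative 2.8; Player 2 gets 5.1, best alternative 0.4. No profitable deviation — NE.
(The remaining 4 profiles each have a profitable deviation by the same check.)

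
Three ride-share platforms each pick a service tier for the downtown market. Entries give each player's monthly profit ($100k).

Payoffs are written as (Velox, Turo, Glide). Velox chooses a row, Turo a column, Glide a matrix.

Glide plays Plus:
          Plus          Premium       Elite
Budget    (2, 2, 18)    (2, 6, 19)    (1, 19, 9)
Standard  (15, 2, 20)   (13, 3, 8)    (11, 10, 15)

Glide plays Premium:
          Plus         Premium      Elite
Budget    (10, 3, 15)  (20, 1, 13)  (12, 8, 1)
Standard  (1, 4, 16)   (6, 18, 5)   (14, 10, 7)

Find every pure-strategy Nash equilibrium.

The unique pure-strategy Nash equilibrium is (Standard, Elite, Plus).

For each player, find the best response to each opponent profile; mutual best responses are the pure NE.
Velox against (Plus, Plus): payoffs 2, 15 → best response Standard.
Velox against (Plus, Premium): payoffs 10, 1 → best response Budget.
Velox against (Premium, Plus): payoffs 2, 13 → best response Standard.
Velox against (Premium, Premium): payoffs 20, 6 → best response Budget.
Velox against (Elite, Plus): payoffs 1, 11 → best response Standard.
Velox against (Elite, Premium): payoffs 12, 14 → best response Standard.
Turo against (Budget, Plus): payoffs 2, 6, 19 → best response Elite.
Turo against (Budget, Premium): payoffs 3, 1, 8 → best response Elite.
Turo against (Standard, Plus): payoffs 2, 3, 10 → best response Elite.
Turo against (Standard, Premium): payoffs 4, 18, 10 → best response Premium.
Glide against (Budget, Plus): payoffs 18, 15 → best response Plus.
Glide against (Budget, Premium): payoffs 19, 13 → best response Plus.
Glide against (Budget, Elite): payoffs 9, 1 → best response Plus.
Glide against (Standard, Plus): payoffs 20, 16 → best response Plus.
Glide against (Standard, Premium): payoffs 8, 5 → best response Plus.
Glide against (Standard, Elite): payoffs 15, 7 → best response Plus.
Mutual best responses: (Standard, Elite, Plus).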